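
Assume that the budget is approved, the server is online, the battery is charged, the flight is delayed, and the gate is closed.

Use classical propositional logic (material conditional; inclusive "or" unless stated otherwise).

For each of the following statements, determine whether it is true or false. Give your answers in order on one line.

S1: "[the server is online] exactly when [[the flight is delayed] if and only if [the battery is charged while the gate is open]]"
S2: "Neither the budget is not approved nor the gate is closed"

S1 F; S2 F

Let Q = "the server is online" (True), S = "the flight is delayed" (True), R = "the battery is charged" (True), U = "the gate is open" (False), P = "the budget is approved" (True).

S1: Parsed as Q iff (S iff (R and U))

R and U = True and False = False
S iff (R and U) = True iff False = False
Q iff (S iff (R and U)) = True iff False = False
Hence S1 is false.

S2: Formalization: not P nor not U

not P = not True = False
not U = not False = True
not P nor not U = False nor True = False
Hence S2 is false.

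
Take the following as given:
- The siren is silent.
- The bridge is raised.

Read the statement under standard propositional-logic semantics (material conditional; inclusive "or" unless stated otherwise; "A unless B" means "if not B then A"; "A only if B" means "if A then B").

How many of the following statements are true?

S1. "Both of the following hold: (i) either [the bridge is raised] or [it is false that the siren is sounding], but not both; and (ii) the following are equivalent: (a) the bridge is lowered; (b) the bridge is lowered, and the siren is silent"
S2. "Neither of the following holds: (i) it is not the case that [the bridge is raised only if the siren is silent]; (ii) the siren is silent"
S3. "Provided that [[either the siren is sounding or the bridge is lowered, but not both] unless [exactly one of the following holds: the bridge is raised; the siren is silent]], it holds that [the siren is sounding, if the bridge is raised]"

1

Let S = "the bridge is raised" (True), N = "the siren is sounding" (False).

S1: Formalization: (S xor not N) and (not S iff (not S and not N))

not N = not False = True
S xor not N = True xor True = False
not S = not True = False
not S = not True = False
not N = not False = True
not S and not N = False and True = False
not S iff (not S and not N) = False iff False = True
(S xor not N) and (not S iff (not S and not N)) = False and True = False
Thus S1 is false.

S2: Parsed as not (S -> not N) nor not N

not N = not False = True
S -> not N = True -> True = True
not (S -> not N) = not True = False
not N = not False = True
not (S -> not N) nor not N = False nor True = False
Hence S2 is false.

S3: Formalization: ((N xor not S) or (S xor not N)) -> (S -> N)

not S = not True = False
N xor not S = False xor False = False
not N = not False = True
S xor not N = True xor True = False
(N xor not S) or (S xor not N) = False or False = False
S -> N = True -> False = False
((N xor not S) or (S xor not N)) -> (S -> N) = False -> False = True
So S3 is true.

True statements: 1.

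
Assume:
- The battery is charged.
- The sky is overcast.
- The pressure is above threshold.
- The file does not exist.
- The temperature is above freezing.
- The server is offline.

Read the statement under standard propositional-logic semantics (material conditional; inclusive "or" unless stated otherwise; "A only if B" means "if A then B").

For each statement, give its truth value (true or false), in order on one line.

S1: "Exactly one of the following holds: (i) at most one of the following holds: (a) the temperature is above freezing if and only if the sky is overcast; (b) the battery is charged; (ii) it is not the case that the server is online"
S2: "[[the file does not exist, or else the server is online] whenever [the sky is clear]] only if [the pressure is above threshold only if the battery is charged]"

Let P = "the temperature is below freezing" (False), V = "the sky is overcast" (True), U = "the battery is charged" (True), K = "the server is online" (False), Q = "the file exists" (False), R = "the pressure is above threshold" (True).

S1: In symbols: ((not P iff V) nand U) xor not K

not P = not False = True
not P iff V = True iff True = True
(not P iff V) nand U = True nand True = False
not K = not False = True
((not P iff V) nand U) xor not K = False xor True = True
So S1 is true.

S2: In symbols: (not V -> (not Q or K)) -> (R -> U)

not V = not True = False
not Q = not False = True
not Q or K = True or False = True
not V -> (not Q or K) = False -> True = True
R -> U = True -> True = True
(not V -> (not Q or K)) -> (R -> U) = True -> True = True
So S2 is true.

S1 True / S2 True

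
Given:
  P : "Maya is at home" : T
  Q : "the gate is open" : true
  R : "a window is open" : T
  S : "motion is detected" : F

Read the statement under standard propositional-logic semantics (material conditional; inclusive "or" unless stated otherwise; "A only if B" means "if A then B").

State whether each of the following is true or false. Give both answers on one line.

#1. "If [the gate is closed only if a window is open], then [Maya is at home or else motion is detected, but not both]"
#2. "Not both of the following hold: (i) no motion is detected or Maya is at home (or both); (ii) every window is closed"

#1 true, #2 true

#1: This is (¬Q → R) → (P ⊕ S).

¬Q = ¬T = F
¬Q → R = F → T = T
P ⊕ S = T ⊕ F = T
(¬Q → R) → (P ⊕ S) = T → T = T
So #1 is true.

#2: Parsed as (¬S ∨ P) ↑ ¬R

¬S = ¬F = T
¬S ∨ P = T ∨ T = T
¬R = ¬T = F
(¬S ∨ P) ↑ ¬R = T ↑ F = T
So #2 is true.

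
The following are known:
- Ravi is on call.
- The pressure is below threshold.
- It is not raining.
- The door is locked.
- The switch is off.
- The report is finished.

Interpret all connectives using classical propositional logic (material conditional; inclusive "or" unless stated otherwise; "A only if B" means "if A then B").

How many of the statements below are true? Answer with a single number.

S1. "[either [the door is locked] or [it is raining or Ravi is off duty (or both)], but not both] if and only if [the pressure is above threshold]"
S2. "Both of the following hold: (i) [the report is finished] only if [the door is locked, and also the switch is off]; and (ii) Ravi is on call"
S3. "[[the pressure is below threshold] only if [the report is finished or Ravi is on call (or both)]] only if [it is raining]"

1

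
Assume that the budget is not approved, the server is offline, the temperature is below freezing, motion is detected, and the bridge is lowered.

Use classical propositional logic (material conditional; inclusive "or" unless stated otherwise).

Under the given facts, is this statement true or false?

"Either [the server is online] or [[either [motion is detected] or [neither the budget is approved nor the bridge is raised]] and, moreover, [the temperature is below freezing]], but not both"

True.

Let U = "the server is online" (F), Q = "motion is detected" (T), P = "the budget is approved" (F), V = "the bridge is raised" (F), R = "the temperature is below freezing" (T).
This is U xor ((Q | (P nor V)) & R).

P nor V = F nor F = T
Q | (P nor V) = T | T = T
(Q | (P nor V)) & R = T & T = T
U xor ((Q | (P nor V)) & R) = F xor T = T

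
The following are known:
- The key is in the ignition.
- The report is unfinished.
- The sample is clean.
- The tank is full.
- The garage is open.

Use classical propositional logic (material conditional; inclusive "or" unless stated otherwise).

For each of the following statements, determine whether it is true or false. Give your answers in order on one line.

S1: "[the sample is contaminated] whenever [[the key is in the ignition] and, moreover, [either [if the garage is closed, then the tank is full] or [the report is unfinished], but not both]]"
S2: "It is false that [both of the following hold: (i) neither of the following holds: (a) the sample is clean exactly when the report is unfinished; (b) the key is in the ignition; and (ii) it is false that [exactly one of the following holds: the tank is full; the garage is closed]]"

Let P = "the key is in the ignition" (T), U = "the garage is closed" (F), S = "the tank is full" (T), Q = "the report is finished" (F), R = "the sample is contaminated" (F).

S1: Formalization: (P ∧ ((U → S) ⊕ ¬Q)) → R

U → S = F → T = T
¬Q = ¬F = T
(U → S) ⊕ ¬Q = T ⊕ T = F
P ∧ ((U → S) ⊕ ¬Q) = T ∧ F = F
(P ∧ ((U → S) ⊕ ¬Q)) → R = F → F = T
So S1 is true.

S2: Parsed as ¬(((¬R ↔ ¬Q) ↓ P) ∧ ¬(S ⊕ U))

¬R = ¬F = T
¬Q = ¬F = T
¬R ↔ ¬Q = T ↔ T = T
(¬R ↔ ¬Q) ↓ P = T ↓ T = F
S ⊕ U = T ⊕ F = T
¬(S ⊕ U) = ¬T = F
((¬R ↔ ¬Q) ↓ P) ∧ ¬(S ⊕ U) = F ∧ F = F
¬(((¬R ↔ ¬Q) ↓ P) ∧ ¬(S ⊕ U)) = ¬F = T
Thus S2 is true.

S1 True, S2 True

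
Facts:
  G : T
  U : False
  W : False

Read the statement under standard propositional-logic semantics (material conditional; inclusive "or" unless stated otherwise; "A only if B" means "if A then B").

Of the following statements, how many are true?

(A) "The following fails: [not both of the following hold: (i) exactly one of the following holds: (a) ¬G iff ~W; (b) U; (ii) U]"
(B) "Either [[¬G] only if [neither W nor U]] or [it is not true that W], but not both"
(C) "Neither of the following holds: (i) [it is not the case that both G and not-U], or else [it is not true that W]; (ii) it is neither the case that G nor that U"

(A): In symbols: not (((not G iff not W) xor U) nand U)

not G = not True = False
not W = not False = True
not G iff not W = False iff True = False
(not G iff not W) xor U = False xor False = False
((not G iff not W) xor U) nand U = False nand False = True
not (((not G iff not W) xor U) nand U) = not True = False
Thus (A) is false.

(B): Parsed as (not G -> (W nor U)) xor not W

not G = not True = False
W nor U = False nor False = True
not G -> (W nor U) = False -> True = True
not W = not False = True
(not G -> (W nor U)) xor not W = True xor True = False
Thus (B) is false.

(C): Parsed as ((G nand not U) or not W) nor (G nor U)

not U = not False = True
G nand not U = True nand True = False
not W = not False = True
(G nand not U) or not W = False or True = True
G nor U = True nor False = False
((G nand not U) or not W) nor (G nor U) = True nor False = False
So (C) is false.

0 of the 3 statements are true (none).

0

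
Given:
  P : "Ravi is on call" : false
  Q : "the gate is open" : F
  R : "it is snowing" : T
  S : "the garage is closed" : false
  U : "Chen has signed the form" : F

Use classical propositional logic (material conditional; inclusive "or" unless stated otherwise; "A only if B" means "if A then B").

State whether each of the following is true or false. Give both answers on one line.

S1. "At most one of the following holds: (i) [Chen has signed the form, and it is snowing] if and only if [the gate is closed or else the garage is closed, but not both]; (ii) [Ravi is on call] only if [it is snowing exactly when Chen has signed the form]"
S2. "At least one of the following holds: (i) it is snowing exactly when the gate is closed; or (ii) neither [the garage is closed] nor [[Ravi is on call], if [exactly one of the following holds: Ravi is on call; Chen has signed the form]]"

S1 T; S2 T

S1: This is ((U and R) iff (not Q xor S)) nand (P -> (R iff U)).

U and R = False and True = False
not Q = not False = True
not Q xor S = True xor False = True
(U and R) iff (not Q xor S) = False iff True = False
R iff U = True iff False = False
P -> (R iff U) = False -> False = True
((U and R) iff (not Q xor S)) nand (P -> (R iff U)) = False nand True = True
Thus S1 is true.

S2: Parsed as (R iff not Q) or (S nor ((P xor U) -> P))

not Q = not False = True
R iff not Q = True iff True = True
P xor U = False xor False = False
(P xor U) -> P = False -> False = True
S nor ((P xor U) -> P) = False nor True = False
(R iff not Q) or (S nor ((P xor U) -> P)) = True or False = True
So S2 is true.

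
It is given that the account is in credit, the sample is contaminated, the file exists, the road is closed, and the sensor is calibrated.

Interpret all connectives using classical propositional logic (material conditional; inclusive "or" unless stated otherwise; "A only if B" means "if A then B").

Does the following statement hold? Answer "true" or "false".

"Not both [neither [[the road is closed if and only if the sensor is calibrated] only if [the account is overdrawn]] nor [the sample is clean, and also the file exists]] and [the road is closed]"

False

Let S = "the road is closed" (T), L = "the sensor is calibrated" (T), V = "the account is overdrawn" (F), D = "the sample is contaminated" (T), G = "the file exists" (T).
This is (((S ↔ L) → V) ↓ (¬D ∧ G)) ↑ S.

S ↔ L = T ↔ T = T
(S ↔ L) → V = T → F = F
¬D = ¬T = F
¬D ∧ G = F ∧ T = F
((S ↔ L) → V) ↓ (¬D ∧ G) = F ↓ F = T
(((S ↔ L) → V) ↓ (¬D ∧ G)) ↑ S = T ↑ T = F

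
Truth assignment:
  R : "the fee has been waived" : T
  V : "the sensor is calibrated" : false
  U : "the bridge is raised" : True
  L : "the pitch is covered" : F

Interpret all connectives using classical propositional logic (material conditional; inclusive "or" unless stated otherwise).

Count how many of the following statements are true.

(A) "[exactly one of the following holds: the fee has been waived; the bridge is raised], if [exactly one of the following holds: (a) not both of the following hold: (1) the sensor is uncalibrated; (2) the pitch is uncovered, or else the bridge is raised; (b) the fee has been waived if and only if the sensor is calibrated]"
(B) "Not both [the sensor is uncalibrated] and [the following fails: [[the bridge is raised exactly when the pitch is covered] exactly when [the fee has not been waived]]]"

(A): In symbols: ((¬V ↑ (¬L ∨ U)) ⊕ (R ↔ V)) → (R ⊕ U)

¬V = ¬F = T
¬L = ¬F = T
¬L ∨ U = T ∨ T = T
¬V ↑ (¬L ∨ U) = T ↑ T = F
R ↔ V = T ↔ F = F
(¬V ↑ (¬L ∨ U)) ⊕ (R ↔ V) = F ⊕ F = F
R ⊕ U = T ⊕ T = F
((¬V ↑ (¬L ∨ U)) ⊕ (R ↔ V)) → (R ⊕ U) = F → F = T
Hence (A) is true.

(B): Formalization: ¬V ↑ ¬((U ↔ L) ↔ ¬R)

¬V = ¬F = T
U ↔ L = T ↔ F = F
¬R = ¬T = F
(U ↔ L) ↔ ¬R = F ↔ F = T
¬((U ↔ L) ↔ ¬R) = ¬T = F
¬V ↑ ¬((U ↔ L) ↔ ¬R) = T ↑ F = T
Thus (B) is true.

2 of the 2 statements are true ((A), (B)).

2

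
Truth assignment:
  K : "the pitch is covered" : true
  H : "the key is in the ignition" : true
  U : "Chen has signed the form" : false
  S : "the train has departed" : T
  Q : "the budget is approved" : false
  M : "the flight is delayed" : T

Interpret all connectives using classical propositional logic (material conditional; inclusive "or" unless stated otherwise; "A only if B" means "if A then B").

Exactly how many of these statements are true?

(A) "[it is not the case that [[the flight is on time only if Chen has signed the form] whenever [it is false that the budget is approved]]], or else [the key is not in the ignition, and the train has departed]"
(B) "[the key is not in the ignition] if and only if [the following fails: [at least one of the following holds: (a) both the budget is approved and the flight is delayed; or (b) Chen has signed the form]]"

0

(A): Formalization: not (not Q -> (not M -> U)) or (not H and S)

not Q = not False = True
not M = not True = False
not M -> U = False -> False = True
not Q -> (not M -> U) = True -> True = True
not (not Q -> (not M -> U)) = not True = False
not H = not True = False
not H and S = False and True = False
not (not Q -> (not M -> U)) or (not H and S) = False or False = False
Hence (A) is false.

(B): In symbols: not H iff not ((Q and M) or U)

not H = not True = False
Q and M = False and True = False
(Q and M) or U = False or False = False
not ((Q and M) or U) = not False = True
not H iff not ((Q and M) or U) = False iff True = False
Thus (B) is false.

True statements: 0 (none).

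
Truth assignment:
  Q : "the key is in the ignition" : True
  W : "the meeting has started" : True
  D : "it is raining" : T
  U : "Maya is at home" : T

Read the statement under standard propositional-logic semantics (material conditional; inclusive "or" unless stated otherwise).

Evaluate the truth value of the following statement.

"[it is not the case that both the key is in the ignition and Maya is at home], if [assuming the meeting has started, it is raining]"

The statement is false.

This is (W -> D) -> (Q nand U).

W -> D = T -> T = T
Q nand U = T nand T = F
(W -> D) -> (Q nand U) = T -> F = F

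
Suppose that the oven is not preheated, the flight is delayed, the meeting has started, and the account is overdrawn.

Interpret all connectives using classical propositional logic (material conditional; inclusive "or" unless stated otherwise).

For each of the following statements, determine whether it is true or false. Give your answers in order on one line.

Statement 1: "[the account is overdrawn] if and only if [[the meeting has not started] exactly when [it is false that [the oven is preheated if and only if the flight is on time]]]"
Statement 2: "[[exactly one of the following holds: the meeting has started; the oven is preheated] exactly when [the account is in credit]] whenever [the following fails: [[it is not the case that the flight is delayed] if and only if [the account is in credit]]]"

Let S = "the account is overdrawn" (True), R = "the meeting has started" (True), P = "the oven is preheated" (False), Q = "the flight is delayed" (True).

Statement 1: In symbols: S iff (not R iff not (P iff not Q))

not R = not True = False
not Q = not True = False
P iff not Q = False iff False = True
not (P iff not Q) = not True = False
not R iff not (P iff not Q) = False iff False = True
S iff (not R iff not (P iff not Q)) = True iff True = True
So Statement 1 is true.

Statement 2: Parsed as not (not Q iff not S) -> ((R xor P) iff not S)

not Q = not True = False
not S = not True = False
not Q iff not S = False iff False = True
not (not Q iff not S) = not True = False
R xor P = True xor False = True
not S = not True = False
(R xor P) iff not S = True iff False = False
not (not Q iff not S) -> ((R xor P) iff not S) = False -> False = True
So Statement 2 is true.

Statement 1 true; Statement 2 true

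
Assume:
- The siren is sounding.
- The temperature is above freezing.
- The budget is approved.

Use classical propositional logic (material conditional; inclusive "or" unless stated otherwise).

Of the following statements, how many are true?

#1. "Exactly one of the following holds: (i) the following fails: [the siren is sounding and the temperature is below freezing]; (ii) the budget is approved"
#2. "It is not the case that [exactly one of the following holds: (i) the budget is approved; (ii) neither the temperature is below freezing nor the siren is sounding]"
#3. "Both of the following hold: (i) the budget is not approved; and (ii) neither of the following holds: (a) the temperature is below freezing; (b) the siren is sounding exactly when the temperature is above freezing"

0

Let Q = "the siren is sounding" (True), L = "the temperature is below freezing" (False), M = "the budget is approved" (True).

#1: Formalization: not (Q and L) xor M

Q and L = True and False = False
not (Q and L) = not False = True
not (Q and L) xor M = True xor True = False
Hence #1 is false.

#2: Formalization: not (M xor (L nor Q))

L nor Q = False nor True = False
M xor (L nor Q) = True xor False = True
not (M xor (L nor Q)) = not True = False
Hence #2 is false.

#3: In symbols: not M and (L nor (Q iff not L))

not M = not True = False
not L = not False = True
Q iff not L = True iff True = True
L nor (Q iff not L) = False nor True = False
not M and (L nor (Q iff not L)) = False and False = False
Thus #3 is false.

Count: 0.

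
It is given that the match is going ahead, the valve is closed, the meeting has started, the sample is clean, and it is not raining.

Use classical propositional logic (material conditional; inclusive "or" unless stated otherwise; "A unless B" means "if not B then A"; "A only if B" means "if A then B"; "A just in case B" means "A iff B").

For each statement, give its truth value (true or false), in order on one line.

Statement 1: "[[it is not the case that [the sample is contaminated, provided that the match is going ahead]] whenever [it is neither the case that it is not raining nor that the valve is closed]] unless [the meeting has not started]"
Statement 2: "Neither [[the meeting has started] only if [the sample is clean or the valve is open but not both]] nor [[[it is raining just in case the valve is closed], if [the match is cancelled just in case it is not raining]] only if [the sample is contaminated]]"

Statement 1 True; Statement 2 False

Let U = "it is raining" (F), Q = "the valve is open" (F), P = "the match is cancelled" (F), S = "the sample is contaminated" (F), R = "the meeting has started" (T).

Statement 1: Formalization: ((~U nor ~Q) -> ~(~P -> S)) | ~R

~U = ~F = T
~Q = ~F = T
~U nor ~Q = T nor T = F
~P = ~F = T
~P -> S = T -> F = F
~(~P -> S) = ~F = T
(~U nor ~Q) -> ~(~P -> S) = F -> T = T
~R = ~T = F
((~U nor ~Q) -> ~(~P -> S)) | ~R = T | F = T
So Statement 1 is true.

Statement 2: In symbols: (R -> (~S xor Q)) nor (((P <-> ~U) -> (U <-> ~Q)) -> S)

~S = ~F = T
~S xor Q = T xor F = T
R -> (~S xor Q) = T -> T = T
~U = ~F = T
P <-> ~U = F <-> T = F
~Q = ~F = T
U <-> ~Q = F <-> T = F
(P <-> ~U) -> (U <-> ~Q) = F -> F = T
((P <-> ~U) -> (U <-> ~Q)) -> S = T -> F = F
(R -> (~S xor Q)) nor (((P <-> ~U) -> (U <-> ~Q)) -> S) = T nor F = F
Hence Statement 2 is false.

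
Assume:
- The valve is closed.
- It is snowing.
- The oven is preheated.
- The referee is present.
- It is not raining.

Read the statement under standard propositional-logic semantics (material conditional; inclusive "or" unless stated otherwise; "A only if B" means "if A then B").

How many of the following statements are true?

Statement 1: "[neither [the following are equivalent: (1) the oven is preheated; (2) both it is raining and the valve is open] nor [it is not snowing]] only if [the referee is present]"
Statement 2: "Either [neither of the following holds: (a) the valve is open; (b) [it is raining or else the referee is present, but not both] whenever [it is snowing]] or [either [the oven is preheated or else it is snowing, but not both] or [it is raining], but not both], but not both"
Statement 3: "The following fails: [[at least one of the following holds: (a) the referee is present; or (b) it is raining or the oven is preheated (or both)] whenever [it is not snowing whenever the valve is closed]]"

Let M = "the oven is preheated" (T), D = "it is raining" (F), V = "the valve is open" (F), Q = "it is snowing" (T), S = "the referee is present" (T).

Statement 1: Formalization: ((M ↔ (D ∧ V)) ↓ ¬Q) → S

D ∧ V = F ∧ F = F
M ↔ (D ∧ V) = T ↔ F = F
¬Q = ¬T = F
(M ↔ (D ∧ V)) ↓ ¬Q = F ↓ F = T
((M ↔ (D ∧ V)) ↓ ¬Q) → S = T → T = T
So Statement 1 is true.

Statement 2: Parsed as (V ↓ (Q → (D ⊕ S))) ⊕ ((M ⊕ Q) ⊕ D)

D ⊕ S = F ⊕ T = T
Q → (D ⊕ S) = T → T = T
V ↓ (Q → (D ⊕ S)) = F ↓ T = F
M ⊕ Q = T ⊕ T = F
(M ⊕ Q) ⊕ D = F ⊕ F = F
(V ↓ (Q → (D ⊕ S))) ⊕ ((M ⊕ Q) ⊕ D) = F ⊕ F = F
Thus Statement 2 is false.

Statement 3: Formalization: ¬((¬V → ¬Q) → (S ∨ (D ∨ M)))

¬V = ¬F = T
¬Q = ¬T = F
¬V → ¬Q = T → F = F
D ∨ M = F ∨ T = T
S ∨ (D ∨ M) = T ∨ T = T
(¬V → ¬Q) → (S ∨ (D ∨ M)) = F → T = T
¬((¬V → ¬Q) → (S ∨ (D ∨ M))) = ¬T = F
Hence Statement 3 is false.

Count: 1.

1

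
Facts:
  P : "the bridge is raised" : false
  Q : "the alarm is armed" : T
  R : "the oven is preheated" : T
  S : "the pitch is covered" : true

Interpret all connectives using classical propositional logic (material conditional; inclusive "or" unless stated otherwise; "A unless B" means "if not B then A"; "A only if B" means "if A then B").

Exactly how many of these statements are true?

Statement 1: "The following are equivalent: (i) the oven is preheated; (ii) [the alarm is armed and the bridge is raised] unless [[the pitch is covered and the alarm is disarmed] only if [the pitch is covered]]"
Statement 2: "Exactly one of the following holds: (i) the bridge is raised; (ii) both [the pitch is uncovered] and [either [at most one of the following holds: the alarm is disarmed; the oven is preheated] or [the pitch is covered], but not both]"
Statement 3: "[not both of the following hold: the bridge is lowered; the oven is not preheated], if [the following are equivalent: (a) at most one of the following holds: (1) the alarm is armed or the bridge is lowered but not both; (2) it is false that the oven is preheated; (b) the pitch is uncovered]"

2

Statement 1: Formalization: R ↔ ((Q ∧ P) ∨ ((S ∧ ¬Q) → S))

Q ∧ P = T ∧ F = F
¬Q = ¬T = F
S ∧ ¬Q = T ∧ F = F
(S ∧ ¬Q) → S = F → T = T
(Q ∧ P) ∨ ((S ∧ ¬Q) → S) = F ∨ T = T
R ↔ ((Q ∧ P) ∨ ((S ∧ ¬Q) → S)) = T ↔ T = T
So Statement 1 is true.

Statement 2: This is P ⊕ (¬S ∧ ((¬Q ↑ R) ⊕ S)).

¬S = ¬T = F
¬Q = ¬T = F
¬Q ↑ R = F ↑ T = T
(¬Q ↑ R) ⊕ S = T ⊕ T = F
¬S ∧ ((¬Q ↑ R) ⊕ S) = F ∧ F = F
P ⊕ (¬S ∧ ((¬Q ↑ R) ⊕ S)) = F ⊕ F = F
So Statement 2 is false.

Statement 3: This is (((Q ⊕ ¬P) ↑ ¬R) ↔ ¬S) → (¬P ↑ ¬R).

¬P = ¬F = T
Q ⊕ ¬P = T ⊕ T = F
¬R = ¬T = F
(Q ⊕ ¬P) ↑ ¬R = F ↑ F = T
¬S = ¬T = F
((Q ⊕ ¬P) ↑ ¬R) ↔ ¬S = T ↔ F = F
¬P = ¬F = T
¬R = ¬T = F
¬P ↑ ¬R = T ↑ F = T
(((Q ⊕ ¬P) ↑ ¬R) ↔ ¬S) → (¬P ↑ ¬R) = F → T = T
Hence Statement 3 is true.

Count: 2.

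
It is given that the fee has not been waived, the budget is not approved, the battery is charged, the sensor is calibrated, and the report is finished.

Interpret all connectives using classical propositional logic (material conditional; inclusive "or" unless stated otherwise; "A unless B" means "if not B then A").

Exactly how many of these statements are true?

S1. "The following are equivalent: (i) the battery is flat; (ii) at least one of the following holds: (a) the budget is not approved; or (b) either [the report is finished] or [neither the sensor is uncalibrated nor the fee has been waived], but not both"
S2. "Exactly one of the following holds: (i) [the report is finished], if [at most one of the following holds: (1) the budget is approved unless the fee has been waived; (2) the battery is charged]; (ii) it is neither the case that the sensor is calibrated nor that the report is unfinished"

1

Let G = "the battery is charged" (T), V = "the budget is approved" (F), W = "the report is finished" (T), U = "the sensor is calibrated" (T), K = "the fee has been waived" (F).

S1: This is ¬G ↔ (¬V ∨ (W ⊕ (¬U ↓ K))).

¬G = ¬T = F
¬V = ¬F = T
¬U = ¬T = F
¬U ↓ K = F ↓ F = T
W ⊕ (¬U ↓ K) = T ⊕ T = F
¬V ∨ (W ⊕ (¬U ↓ K)) = T ∨ F = T
¬G ↔ (¬V ∨ (W ⊕ (¬U ↓ K))) = F ↔ T = F
Hence S1 is false.

S2: In symbols: (((V ∨ K) ↑ G) → W) ⊕ (U ↓ ¬W)

V ∨ K = F ∨ F = F
(V ∨ K) ↑ G = F ↑ T = T
((V ∨ K) ↑ G) → W = T → T = T
¬W = ¬T = F
U ↓ ¬W = T ↓ F = F
(((V ∨ K) ↑ G) → W) ⊕ (U ↓ ¬W) = T ⊕ F = T
Thus S2 is true.

Count: 1.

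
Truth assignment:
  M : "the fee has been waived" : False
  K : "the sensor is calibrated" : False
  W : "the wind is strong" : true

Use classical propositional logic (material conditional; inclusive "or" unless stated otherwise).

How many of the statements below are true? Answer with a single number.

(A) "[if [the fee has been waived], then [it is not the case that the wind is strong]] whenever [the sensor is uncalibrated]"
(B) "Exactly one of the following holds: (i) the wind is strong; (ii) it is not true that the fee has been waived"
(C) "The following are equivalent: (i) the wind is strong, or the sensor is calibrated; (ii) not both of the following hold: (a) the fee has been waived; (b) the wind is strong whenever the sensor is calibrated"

2

(A): Parsed as not K -> (M -> not W)

not K = not False = True
not W = not True = False
M -> not W = False -> False = True
not K -> (M -> not W) = True -> True = True
Thus (A) is true.

(B): Formalization: W xor not M

not M = not False = True
W xor not M = True xor True = False
Hence (B) is false.

(C): Formalization: (W or K) iff (M nand (K -> W))

W or K = True or False = True
K -> W = False -> True = True
M nand (K -> W) = False nand True = True
(W or K) iff (M nand (K -> W)) = True iff True = True
So (C) is true.

Count: 2.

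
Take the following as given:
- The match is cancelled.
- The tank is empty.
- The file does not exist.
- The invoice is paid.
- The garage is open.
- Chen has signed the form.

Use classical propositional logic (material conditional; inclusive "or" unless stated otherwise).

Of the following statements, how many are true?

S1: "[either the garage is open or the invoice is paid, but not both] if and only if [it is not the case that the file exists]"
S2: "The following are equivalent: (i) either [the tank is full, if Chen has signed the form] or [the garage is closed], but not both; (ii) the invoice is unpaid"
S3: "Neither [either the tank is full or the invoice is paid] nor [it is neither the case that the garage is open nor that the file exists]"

1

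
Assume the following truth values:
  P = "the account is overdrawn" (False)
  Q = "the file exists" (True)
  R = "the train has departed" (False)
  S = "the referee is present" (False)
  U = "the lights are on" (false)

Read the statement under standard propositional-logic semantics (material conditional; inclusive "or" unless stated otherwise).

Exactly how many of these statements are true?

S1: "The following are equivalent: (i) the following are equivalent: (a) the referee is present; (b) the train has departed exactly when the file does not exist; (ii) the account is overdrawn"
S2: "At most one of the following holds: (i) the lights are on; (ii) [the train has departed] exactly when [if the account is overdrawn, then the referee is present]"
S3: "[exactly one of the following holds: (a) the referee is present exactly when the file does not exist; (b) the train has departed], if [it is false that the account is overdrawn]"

3

S1: This is (S iff (R iff not Q)) iff P.

not Q = not True = False
R iff not Q = False iff False = True
S iff (R iff not Q) = False iff True = False
(S iff (R iff not Q)) iff P = False iff False = True
So S1 is true.

S2: In symbols: U nand (R iff (P -> S))

P -> S = False -> False = True
R iff (P -> S) = False iff True = False
U nand (R iff (P -> S)) = False nand False = True
So S2 is true.

S3: This is not P -> ((S iff not Q) xor R).

not P = not False = True
not Q = not True = False
S iff not Q = False iff False = True
(S iff not Q) xor R = True xor False = True
not P -> ((S iff not Q) xor R) = True -> True = True
Hence S3 is true.

3 of the 3 statements are true (S1, S2, S3).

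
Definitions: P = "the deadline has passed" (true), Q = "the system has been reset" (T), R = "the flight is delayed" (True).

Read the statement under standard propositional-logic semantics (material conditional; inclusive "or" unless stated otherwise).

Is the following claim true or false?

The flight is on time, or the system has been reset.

Parsed as not R or Q

not R = not True = False
not R or Q = False or True = True

true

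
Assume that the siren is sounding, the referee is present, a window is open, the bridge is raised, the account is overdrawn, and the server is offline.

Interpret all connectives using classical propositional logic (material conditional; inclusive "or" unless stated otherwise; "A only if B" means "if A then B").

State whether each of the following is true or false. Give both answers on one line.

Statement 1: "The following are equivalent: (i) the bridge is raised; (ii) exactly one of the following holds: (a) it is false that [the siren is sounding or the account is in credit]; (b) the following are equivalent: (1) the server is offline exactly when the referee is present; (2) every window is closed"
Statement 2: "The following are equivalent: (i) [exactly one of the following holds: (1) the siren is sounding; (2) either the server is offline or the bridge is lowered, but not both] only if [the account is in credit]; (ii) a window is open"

Statement 1 F; Statement 2 T

Let S = "the bridge is raised" (T), P = "the siren is sounding" (T), U = "the account is overdrawn" (T), V = "the server is online" (F), Q = "the referee is present" (T), R = "a window is open" (T).

Statement 1: This is S ↔ (¬(P ∨ ¬U) ⊕ ((¬V ↔ Q) ↔ ¬R)).

¬U = ¬T = F
P ∨ ¬U = T ∨ F = T
¬(P ∨ ¬U) = ¬T = F
¬V = ¬F = T
¬V ↔ Q = T ↔ T = T
¬R = ¬T = F
(¬V ↔ Q) ↔ ¬R = T ↔ F = F
¬(P ∨ ¬U) ⊕ ((¬V ↔ Q) ↔ ¬R) = F ⊕ F = F
S ↔ (¬(P ∨ ¬U) ⊕ ((¬V ↔ Q) ↔ ¬R)) = T ↔ F = F
So Statement 1 is false.

Statement 2: Parsed as ((P ⊕ (¬V ⊕ ¬S)) → ¬U) ↔ R

¬V = ¬F = T
¬S = ¬T = F
¬V ⊕ ¬S = T ⊕ F = T
P ⊕ (¬V ⊕ ¬S) = T ⊕ T = F
¬U = ¬T = F
(P ⊕ (¬V ⊕ ¬S)) → ¬U = F → F = T
((P ⊕ (¬V ⊕ ¬S)) → ¬U) ↔ R = T ↔ T = T
So Statement 2 is true.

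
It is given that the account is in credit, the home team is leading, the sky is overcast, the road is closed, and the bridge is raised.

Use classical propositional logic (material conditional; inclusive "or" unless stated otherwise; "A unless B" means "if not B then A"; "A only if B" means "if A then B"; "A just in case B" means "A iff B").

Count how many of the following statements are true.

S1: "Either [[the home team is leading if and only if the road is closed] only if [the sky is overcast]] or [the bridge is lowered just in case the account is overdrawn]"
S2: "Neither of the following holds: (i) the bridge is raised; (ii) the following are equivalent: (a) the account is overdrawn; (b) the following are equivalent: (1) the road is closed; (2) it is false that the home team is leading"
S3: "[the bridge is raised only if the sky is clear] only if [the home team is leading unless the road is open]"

2

Let R = "the home team is leading" (T), M = "the road is closed" (T), S = "the sky is overcast" (T), K = "the bridge is raised" (T), Q = "the account is overdrawn" (F).

S1: Parsed as ((R <-> M) -> S) | (~K <-> Q)

R <-> M = T <-> T = T
(R <-> M) -> S = T -> T = T
~K = ~T = F
~K <-> Q = F <-> F = T
((R <-> M) -> S) | (~K <-> Q) = T | T = T
Thus S1 is true.

S2: In symbols: K nor (Q <-> (M <-> ~R))

~R = ~T = F
M <-> ~R = T <-> F = F
Q <-> (M <-> ~R) = F <-> F = T
K nor (Q <-> (M <-> ~R)) = T nor T = F
Hence S2 is false.

S3: Formalization: (K -> ~S) -> (R | ~M)

~S = ~T = F
K -> ~S = T -> F = F
~M = ~T = F
R | ~M = T | F = T
(K -> ~S) -> (R | ~M) = F -> T = T
Thus S3 is true.

True statements: 2 (S1, S3).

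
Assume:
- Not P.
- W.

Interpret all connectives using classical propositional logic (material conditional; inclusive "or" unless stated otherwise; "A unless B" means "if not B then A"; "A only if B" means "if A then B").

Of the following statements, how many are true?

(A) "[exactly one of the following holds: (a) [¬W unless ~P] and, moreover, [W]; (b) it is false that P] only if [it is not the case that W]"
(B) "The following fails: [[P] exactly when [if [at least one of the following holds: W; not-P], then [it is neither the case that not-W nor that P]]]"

(A): In symbols: (((~W | ~P) & W) xor ~P) -> ~W

~W = ~T = F
~P = ~F = T
~W | ~P = F | T = T
(~W | ~P) & W = T & T = T
~P = ~F = T
((~W | ~P) & W) xor ~P = T xor T = F
~W = ~T = F
(((~W | ~P) & W) xor ~P) -> ~W = F -> F = T
Thus (A) is true.

(B): Parsed as ~(P <-> ((W | ~P) -> (~W nor P)))

~P = ~F = T
W | ~P = T | T = T
~W = ~T = F
~W nor P = F nor F = T
(W | ~P) -> (~W nor P) = T -> T = T
P <-> ((W | ~P) -> (~W nor P)) = F <-> T = F
~(P <-> ((W | ~P) -> (~W nor P))) = ~F = T
Hence (B) is true.

2 of the 2 statements are true ((A), (B)).

2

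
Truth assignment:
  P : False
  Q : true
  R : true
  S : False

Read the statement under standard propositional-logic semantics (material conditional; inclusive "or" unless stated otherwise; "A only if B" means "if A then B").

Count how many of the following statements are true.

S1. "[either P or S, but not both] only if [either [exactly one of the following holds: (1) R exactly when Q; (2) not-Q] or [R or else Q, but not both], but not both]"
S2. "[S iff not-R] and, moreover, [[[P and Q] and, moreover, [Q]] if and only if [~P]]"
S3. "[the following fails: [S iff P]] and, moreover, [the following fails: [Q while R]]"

1

S1: Formalization: (P ⊕ S) → (((R ↔ Q) ⊕ ¬Q) ⊕ (R ⊕ Q))

P ⊕ S = F ⊕ F = F
R ↔ Q = T ↔ T = T
¬Q = ¬T = F
(R ↔ Q) ⊕ ¬Q = T ⊕ F = T
R ⊕ Q = T ⊕ T = F
((R ↔ Q) ⊕ ¬Q) ⊕ (R ⊕ Q) = T ⊕ F = T
(P ⊕ S) → (((R ↔ Q) ⊕ ¬Q) ⊕ (R ⊕ Q)) = F → T = T
Thus S1 is true.

S2: In symbols: (S ↔ ¬R) ∧ (((P ∧ Q) ∧ Q) ↔ ¬P)

¬R = ¬T = F
S ↔ ¬R = F ↔ F = T
P ∧ Q = F ∧ T = F
(P ∧ Q) ∧ Q = F ∧ T = F
¬P = ¬F = T
((P ∧ Q) ∧ Q) ↔ ¬P = F ↔ T = F
(S ↔ ¬R) ∧ (((P ∧ Q) ∧ Q) ↔ ¬P) = T ∧ F = F
So S2 is false.

S3: This is ¬(S ↔ P) ∧ ¬(Q ∧ R).

S ↔ P = F ↔ F = T
¬(S ↔ P) = ¬T = F
Q ∧ R = T ∧ T = T
¬(Q ∧ R) = ¬T = F
¬(S ↔ P) ∧ ¬(Q ∧ R) = F ∧ F = F
Thus S3 is false.

1 of the 3 statements is true.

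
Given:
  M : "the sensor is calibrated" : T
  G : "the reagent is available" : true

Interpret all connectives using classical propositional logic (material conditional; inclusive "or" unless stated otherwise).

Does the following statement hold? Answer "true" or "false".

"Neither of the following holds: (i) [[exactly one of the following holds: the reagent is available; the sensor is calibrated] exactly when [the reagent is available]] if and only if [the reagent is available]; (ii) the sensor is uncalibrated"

true

In symbols: (((G xor M) <-> G) <-> G) nor ~M

G xor M = T xor T = F
(G xor M) <-> G = F <-> T = F
((G xor M) <-> G) <-> G = F <-> T = F
~M = ~T = F
(((G xor M) <-> G) <-> G) nor ~M = F nor F = T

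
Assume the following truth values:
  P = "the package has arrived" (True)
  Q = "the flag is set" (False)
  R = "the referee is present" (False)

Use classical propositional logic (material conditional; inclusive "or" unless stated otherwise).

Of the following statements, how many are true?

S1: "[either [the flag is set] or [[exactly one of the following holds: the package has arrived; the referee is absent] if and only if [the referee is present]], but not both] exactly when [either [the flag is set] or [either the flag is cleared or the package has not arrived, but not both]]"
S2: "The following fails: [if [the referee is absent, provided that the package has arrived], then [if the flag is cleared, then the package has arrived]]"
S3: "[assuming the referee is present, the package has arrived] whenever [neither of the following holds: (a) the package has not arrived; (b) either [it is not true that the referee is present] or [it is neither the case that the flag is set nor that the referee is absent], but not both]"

2

S1: Parsed as (Q xor ((P xor not R) iff R)) iff (Q or (not Q xor not P))

not R = not False = True
P xor not R = True xor True = False
(P xor not R) iff R = False iff False = True
Q xor ((P xor not R) iff R) = False xor True = True
not Q = not False = True
not P = not True = False
not Q xor not P = True xor False = True
Q or (not Q xor not P) = False or True = True
(Q xor ((P xor not R) iff R)) iff (Q or (not Q xor not P)) = True iff True = True
Hence S1 is true.

S2: Formalization: not ((P -> not R) -> (not Q -> P))

not R = not False = True
P -> not R = True -> True = True
not Q = not False = True
not Q -> P = True -> True = True
(P -> not R) -> (not Q -> P) = True -> True = True
not ((P -> not R) -> (not Q -> P)) = not True = False
Hence S2 is false.

S3: Formalization: (not P nor (not R xor (Q nor not R))) -> (R -> P)

not P = not True = False
not R = not False = True
not R = not False = True
Q nor not R = False nor True = False
not R xor (Q nor not R) = True xor False = True
not P nor (not R xor (Q nor not R)) = False nor True = False
R -> P = False -> True = True
(not P nor (not R xor (Q nor not R))) -> (R -> P) = False -> True = True
Thus S3 is true.

True statements: 2.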